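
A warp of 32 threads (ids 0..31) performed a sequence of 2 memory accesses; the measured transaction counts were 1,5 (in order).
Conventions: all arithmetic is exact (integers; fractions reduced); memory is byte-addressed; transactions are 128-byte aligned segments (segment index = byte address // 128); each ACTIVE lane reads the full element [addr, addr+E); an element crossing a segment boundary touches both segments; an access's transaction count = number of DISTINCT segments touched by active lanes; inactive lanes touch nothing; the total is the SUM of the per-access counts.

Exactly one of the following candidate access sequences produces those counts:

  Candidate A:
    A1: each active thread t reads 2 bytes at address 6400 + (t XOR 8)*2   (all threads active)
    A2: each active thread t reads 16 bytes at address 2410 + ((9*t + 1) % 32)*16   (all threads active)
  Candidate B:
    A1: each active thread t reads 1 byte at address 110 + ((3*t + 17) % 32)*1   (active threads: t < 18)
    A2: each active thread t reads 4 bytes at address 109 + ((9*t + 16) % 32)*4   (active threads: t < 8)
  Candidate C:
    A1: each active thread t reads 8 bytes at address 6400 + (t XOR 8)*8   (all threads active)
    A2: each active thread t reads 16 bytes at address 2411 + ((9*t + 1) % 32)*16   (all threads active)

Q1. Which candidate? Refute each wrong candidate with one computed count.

B: A1 gives 2 transactions, not 1
C: A1 gives 2 transactions, not 1
A: all counts match (1,5)

Answer: A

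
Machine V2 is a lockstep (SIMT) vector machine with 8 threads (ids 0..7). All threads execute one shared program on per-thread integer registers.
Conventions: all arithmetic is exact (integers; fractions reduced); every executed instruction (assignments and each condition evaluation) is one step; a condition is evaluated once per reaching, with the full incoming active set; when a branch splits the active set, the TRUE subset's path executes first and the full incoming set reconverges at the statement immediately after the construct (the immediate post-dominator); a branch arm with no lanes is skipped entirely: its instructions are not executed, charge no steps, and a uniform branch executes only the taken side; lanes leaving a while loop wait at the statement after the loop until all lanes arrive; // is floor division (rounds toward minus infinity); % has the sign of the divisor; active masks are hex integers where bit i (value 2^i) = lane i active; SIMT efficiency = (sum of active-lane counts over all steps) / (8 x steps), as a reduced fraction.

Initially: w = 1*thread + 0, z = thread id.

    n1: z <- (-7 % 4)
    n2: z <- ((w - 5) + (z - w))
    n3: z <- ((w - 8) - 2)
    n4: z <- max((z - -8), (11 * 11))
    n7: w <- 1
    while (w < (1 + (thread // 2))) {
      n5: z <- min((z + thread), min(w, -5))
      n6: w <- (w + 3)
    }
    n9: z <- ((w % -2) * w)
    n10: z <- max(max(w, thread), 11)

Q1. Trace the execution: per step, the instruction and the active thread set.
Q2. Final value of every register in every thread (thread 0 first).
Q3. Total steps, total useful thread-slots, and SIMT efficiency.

step 0: z <- (-7 % 4)                0xff
step 1: z <- ((w - 5) + (z - w))     0xff
step 2: z <- ((w - 8) - 2)           0xff
step 3: z <- max((z - -8), (11 * 11)) 0xff
step 4: w <- 1                       0xff
step 5: eval (w < (1 + (thread // 2))) 0xff
step 6: z <- min((z + thread), min(w, -5)) 0xfc
step 7: w <- (w + 3)                 0xfc
step 8: eval (w < (1 + (thread // 2))) 0xfc
step 9: z <- ((w % -2) * w)          0xff
step 10: z <- max(max(w, thread), 11) 0xff

Answer: 11 steps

w: 1,1,4,4,4,4,4,4
z: 11,11,11,11,11,11,11,11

steps = 11; useful = 82; efficiency = 82/88 = 41/44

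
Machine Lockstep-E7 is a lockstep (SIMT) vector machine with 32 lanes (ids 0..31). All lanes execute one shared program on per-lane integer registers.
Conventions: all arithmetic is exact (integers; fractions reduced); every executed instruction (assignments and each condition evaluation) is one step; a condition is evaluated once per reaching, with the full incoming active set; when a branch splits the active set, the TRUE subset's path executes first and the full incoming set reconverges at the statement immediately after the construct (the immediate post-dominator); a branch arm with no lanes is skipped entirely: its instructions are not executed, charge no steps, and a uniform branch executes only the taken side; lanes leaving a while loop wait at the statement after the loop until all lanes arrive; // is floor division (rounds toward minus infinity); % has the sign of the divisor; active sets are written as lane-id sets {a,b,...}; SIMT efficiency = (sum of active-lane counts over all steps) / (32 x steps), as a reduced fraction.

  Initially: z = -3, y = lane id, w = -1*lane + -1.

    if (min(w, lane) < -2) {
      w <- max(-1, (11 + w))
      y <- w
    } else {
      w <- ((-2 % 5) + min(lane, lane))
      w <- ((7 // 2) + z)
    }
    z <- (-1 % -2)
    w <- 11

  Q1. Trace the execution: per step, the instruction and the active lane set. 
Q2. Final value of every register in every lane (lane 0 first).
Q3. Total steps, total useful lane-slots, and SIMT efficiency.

step 0: eval (min(w, lane) < -2)     {0,1,2,3,4,5,6,7,8,9,10,11,12,13,14,15,16,17,18,19,20,21,22,23,24,25,26,27,28,29,30,31}
step 1: w <- max(-1, (11 + w))       {2,3,4,5,6,7,8,9,10,11,12,13,14,15,16,17,18,19,20,21,22,23,24,25,26,27,28,29,30,31}
step 2: y <- w                       {2,3,4,5,6,7,8,9,10,11,12,13,14,15,16,17,18,19,20,21,22,23,24,25,26,27,28,29,30,31}
step 3: w <- ((-2 % 5) + min(lane, lane)) {0,1}
step 4: w <- ((7 // 2) + z)          {0,1}
step 5: z <- (-1 % -2)               {0,1,2,3,4,5,6,7,8,9,10,11,12,13,14,15,16,17,18,19,20,21,22,23,24,25,26,27,28,29,30,31}
step 6: w <- 11                      {0,1,2,3,4,5,6,7,8,9,10,11,12,13,14,15,16,17,18,19,20,21,22,23,24,25,26,27,28,29,30,31}

Answer: 7 steps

z: -1,-1,-1,-1,-1,-1,-1,-1,-1,-1,-1,-1,-1,-1,-1,-1,-1,-1,-1,-1,-1,-1,-1,-1,-1,-1,-1,-1,-1,-1,-1,-1
y: 0,1,8,7,6,5,4,3,2,1,0,-1,-1,-1,-1,-1,-1,-1,-1,-1,-1,-1,-1,-1,-1,-1,-1,-1,-1,-1,-1,-1
w: 11,11,11,11,11,11,11,11,11,11,11,11,11,11,11,11,11,11,11,11,11,11,11,11,11,11,11,11,11,11,11,11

steps = 7; useful = 160; efficiency = 160/224 = 5/7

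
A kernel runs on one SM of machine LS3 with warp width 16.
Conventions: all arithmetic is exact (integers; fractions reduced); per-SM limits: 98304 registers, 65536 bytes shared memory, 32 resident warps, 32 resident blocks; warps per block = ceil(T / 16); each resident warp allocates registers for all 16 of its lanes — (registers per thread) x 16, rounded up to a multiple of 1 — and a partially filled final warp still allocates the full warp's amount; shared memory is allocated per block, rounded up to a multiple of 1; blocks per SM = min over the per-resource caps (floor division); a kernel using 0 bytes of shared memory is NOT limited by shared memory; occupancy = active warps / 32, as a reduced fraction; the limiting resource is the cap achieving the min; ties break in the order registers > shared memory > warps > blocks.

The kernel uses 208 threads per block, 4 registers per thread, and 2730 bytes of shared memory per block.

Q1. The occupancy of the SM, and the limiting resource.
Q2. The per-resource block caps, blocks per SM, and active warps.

Answer: occupancy 13/16, limited by warps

registers: 118 blocks
shared memory: 24 blocks
warps: 2 blocks
blocks: 32 blocks

Answer: 2 blocks, 26 active warps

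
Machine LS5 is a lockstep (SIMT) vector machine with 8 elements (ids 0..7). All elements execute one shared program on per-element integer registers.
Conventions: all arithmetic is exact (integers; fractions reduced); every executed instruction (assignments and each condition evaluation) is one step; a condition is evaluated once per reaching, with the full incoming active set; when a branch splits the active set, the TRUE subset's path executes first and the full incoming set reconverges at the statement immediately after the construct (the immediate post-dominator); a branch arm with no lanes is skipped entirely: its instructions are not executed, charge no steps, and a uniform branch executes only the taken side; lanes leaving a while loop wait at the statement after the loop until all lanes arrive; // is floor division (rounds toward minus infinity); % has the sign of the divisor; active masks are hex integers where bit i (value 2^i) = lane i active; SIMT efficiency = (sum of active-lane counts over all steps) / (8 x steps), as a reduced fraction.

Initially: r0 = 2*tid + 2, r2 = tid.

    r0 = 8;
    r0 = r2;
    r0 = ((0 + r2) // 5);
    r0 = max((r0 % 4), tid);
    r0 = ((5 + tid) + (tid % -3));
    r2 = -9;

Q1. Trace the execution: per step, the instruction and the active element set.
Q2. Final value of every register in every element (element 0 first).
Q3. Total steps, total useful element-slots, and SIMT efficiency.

step 0: r0 <- 8                      0xff
step 1: r0 <- r2                     0xff
step 2: r0 <- ((0 + r2) // 5)        0xff
step 3: r0 <- max((r0 % 4), tid)     0xff
step 4: r0 <- ((5 + tid) + (tid % -3)) 0xff
step 5: r2 <- -9                     0xff

Answer: 6 steps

r0: 5,4,6,8,7,9,11,10
r2: -9,-9,-9,-9,-9,-9,-9,-9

steps = 6; useful = 48; efficiency = 48/48 = 1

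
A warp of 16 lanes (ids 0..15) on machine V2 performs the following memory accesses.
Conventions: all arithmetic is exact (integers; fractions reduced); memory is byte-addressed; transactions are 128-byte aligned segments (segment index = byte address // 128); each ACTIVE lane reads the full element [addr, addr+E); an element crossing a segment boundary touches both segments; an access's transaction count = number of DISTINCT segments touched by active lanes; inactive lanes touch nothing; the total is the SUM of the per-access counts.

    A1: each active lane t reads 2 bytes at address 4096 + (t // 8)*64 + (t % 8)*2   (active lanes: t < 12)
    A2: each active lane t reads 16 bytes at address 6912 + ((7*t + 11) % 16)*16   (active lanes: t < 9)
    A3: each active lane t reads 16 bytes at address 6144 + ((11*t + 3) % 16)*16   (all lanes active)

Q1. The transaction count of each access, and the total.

A1: 1 transaction
A2: 2 transactions
A3: 2 transactions

Answer: 1,2,2; total 5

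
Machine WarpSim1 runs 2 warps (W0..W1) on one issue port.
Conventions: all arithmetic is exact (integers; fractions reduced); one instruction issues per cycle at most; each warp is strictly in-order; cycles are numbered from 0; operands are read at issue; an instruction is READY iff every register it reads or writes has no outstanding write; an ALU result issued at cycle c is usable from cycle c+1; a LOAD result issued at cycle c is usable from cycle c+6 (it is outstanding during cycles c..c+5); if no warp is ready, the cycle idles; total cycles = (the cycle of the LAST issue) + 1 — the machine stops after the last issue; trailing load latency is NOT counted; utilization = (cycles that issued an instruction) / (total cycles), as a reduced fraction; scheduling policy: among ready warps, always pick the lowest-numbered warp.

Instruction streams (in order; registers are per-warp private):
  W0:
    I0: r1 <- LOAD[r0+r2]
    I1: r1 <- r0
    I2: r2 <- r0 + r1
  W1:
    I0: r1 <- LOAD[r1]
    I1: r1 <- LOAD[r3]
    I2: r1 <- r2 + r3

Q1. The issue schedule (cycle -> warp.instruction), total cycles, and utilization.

cycle 0: W0.I0
cycle 1: W1.I0
cycle 2: idle
cycle 3: idle
cycle 4: idle
cycle 5: idle
cycle 6: W0.I1
cycle 7: W0.I2
cycle 8: W1.I1
cycle 9: idle
cycle 10: idle
cycle 11: idle
cycle 12: idle
cycle 13: idle
cycle 14: W1.I2

Answer: 15 cycles, utilization 2/5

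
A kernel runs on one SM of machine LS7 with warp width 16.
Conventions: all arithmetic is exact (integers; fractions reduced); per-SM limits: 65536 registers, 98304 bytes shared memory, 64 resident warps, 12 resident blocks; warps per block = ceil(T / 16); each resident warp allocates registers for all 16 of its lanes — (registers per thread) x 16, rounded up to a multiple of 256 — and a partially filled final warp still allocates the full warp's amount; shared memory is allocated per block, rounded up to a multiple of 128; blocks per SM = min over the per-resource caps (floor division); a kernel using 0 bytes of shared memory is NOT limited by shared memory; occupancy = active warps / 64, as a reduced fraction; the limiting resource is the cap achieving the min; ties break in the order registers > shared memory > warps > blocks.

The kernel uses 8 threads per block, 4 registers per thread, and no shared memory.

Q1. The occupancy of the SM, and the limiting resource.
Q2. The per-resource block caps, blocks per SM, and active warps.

Answer: occupancy 3/16, limited by blocks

registers: 256 blocks
shared memory: no limit (kernel uses none)
warps: 64 blocks
blocks: 12 blocks

Answer: 12 blocks, 12 active warps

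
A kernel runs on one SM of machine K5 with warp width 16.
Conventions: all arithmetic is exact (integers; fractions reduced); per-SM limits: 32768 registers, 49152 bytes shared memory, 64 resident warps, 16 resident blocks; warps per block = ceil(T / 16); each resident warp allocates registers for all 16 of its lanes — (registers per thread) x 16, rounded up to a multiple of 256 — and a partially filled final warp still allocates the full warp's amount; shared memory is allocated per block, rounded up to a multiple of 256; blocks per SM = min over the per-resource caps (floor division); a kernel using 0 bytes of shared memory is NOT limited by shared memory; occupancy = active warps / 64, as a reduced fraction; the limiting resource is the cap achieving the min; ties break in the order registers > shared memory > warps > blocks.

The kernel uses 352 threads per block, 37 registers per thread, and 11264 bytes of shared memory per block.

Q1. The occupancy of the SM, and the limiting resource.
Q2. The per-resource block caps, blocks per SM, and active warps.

Answer: occupancy 11/32, limited by registers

registers: 1 block
shared memory: 4 blocks
warps: 2 blocks
blocks: 16 blocks

Answer: 1 block, 22 active warps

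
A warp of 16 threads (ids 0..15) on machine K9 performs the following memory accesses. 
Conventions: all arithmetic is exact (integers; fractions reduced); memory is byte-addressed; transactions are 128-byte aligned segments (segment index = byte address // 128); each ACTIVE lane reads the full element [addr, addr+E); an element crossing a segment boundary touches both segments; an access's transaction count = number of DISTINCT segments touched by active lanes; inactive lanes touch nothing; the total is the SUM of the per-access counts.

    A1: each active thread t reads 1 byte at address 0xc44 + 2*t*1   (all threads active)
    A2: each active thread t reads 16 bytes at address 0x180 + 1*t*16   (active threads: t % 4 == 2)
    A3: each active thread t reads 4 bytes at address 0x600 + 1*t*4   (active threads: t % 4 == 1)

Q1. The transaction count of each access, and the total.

A1: 1 transaction
A2: 2 transactions
A3: 1 transaction

Answer: 1,2,1; total 4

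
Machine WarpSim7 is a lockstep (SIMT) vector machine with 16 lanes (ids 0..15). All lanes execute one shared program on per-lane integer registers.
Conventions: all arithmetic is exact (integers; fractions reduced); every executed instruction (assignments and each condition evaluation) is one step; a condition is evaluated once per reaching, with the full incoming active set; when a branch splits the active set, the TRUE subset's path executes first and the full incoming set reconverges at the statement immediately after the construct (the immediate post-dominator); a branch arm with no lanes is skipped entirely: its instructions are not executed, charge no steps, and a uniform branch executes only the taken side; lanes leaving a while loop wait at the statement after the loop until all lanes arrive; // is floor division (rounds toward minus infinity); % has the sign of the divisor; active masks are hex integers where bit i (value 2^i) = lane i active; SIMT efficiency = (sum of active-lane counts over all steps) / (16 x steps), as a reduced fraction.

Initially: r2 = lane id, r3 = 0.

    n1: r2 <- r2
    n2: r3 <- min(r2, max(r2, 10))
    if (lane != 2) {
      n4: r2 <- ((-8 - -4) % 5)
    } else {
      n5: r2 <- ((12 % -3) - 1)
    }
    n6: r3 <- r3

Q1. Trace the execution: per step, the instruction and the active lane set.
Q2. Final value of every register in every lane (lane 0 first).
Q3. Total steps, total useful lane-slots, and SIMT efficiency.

step 0: r2 <- r2                     0xffff
step 1: r3 <- min(r2, max(r2, 10))   0xffff
step 2: eval (lane != 2)             0xffff
step 3: r2 <- ((-8 - -4) % 5)        0xfffb
step 4: r2 <- ((12 % -3) - 1)        0x0004
step 5: r3 <- r3                     0xffff

Answer: 6 steps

r2: 1,1,-1,1,1,1,1,1,1,1,1,1,1,1,1,1
r3: 0,1,2,3,4,5,6,7,8,9,10,11,12,13,14,15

steps = 6; useful = 80; efficiency = 80/96 = 5/6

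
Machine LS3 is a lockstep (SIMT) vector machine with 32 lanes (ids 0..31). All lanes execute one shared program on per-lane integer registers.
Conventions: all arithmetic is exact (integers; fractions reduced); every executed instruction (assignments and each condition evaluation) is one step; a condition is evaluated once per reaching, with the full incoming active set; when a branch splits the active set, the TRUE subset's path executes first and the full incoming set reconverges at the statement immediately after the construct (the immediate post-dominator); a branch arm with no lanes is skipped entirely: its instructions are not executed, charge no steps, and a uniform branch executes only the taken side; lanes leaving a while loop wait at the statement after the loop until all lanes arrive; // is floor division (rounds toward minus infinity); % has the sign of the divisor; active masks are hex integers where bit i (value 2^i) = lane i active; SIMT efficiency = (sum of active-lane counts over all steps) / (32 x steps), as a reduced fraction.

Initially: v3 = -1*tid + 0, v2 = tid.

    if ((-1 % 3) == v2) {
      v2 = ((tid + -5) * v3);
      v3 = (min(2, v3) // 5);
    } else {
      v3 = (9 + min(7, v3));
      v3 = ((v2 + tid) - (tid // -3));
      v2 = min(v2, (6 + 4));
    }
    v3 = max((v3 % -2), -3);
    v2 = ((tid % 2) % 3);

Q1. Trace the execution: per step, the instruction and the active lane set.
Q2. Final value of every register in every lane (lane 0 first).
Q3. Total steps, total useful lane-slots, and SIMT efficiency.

step 0: eval ((-1 % 3) == v2)        0xffffffff
step 1: v2 <- ((tid + -5) * v3)      0x00000004
step 2: v3 <- (min(2, v3) // 5)      0x00000004
step 3: v3 <- (9 + min(7, v3))       0xfffffffb
step 4: v3 <- ((v2 + tid) - (tid // -3)) 0xfffffffb
step 5: v2 <- min(v2, (6 + 4))       0xfffffffb
step 6: v3 <- max((v3 % -2), -3)     0xffffffff
step 7: v2 <- ((tid % 2) % 3)        0xffffffff

Answer: 8 steps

v3: 0,-1,-1,-1,0,0,0,-1,-1,-1,0,0,0,-1,-1,-1,0,0,0,-1,-1,-1,0,0,0,-1,-1,-1,0,0,0,-1
v2: 0,1,0,1,0,1,0,1,0,1,0,1,0,1,0,1,0,1,0,1,0,1,0,1,0,1,0,1,0,1,0,1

steps = 8; useful = 191; efficiency = 191/256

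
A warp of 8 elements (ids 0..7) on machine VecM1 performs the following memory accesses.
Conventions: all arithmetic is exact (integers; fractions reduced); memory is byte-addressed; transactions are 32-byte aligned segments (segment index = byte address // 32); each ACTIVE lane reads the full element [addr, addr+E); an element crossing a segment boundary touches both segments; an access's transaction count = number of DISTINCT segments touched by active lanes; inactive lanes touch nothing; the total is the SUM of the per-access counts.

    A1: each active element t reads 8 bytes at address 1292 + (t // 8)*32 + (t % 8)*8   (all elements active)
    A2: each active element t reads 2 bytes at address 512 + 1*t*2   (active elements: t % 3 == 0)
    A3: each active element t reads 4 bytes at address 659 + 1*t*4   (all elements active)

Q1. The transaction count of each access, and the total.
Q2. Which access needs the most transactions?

A1: 3 transactions
A2: 1 transaction
A3: 2 transactions

Answer: 3,1,2; total 6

Answer: A1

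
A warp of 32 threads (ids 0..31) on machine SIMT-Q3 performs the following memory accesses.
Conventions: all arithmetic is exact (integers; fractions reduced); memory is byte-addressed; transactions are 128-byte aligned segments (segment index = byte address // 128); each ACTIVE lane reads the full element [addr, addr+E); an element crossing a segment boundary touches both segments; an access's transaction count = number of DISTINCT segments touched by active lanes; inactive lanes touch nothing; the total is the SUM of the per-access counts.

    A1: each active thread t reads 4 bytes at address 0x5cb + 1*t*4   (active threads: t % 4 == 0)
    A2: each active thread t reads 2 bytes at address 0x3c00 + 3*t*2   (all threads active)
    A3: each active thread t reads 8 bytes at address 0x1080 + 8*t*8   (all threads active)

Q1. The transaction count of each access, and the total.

A1: 2 transactions
A2: 2 transactions
A3: 16 transactions

Answer: 2,2,16; total 20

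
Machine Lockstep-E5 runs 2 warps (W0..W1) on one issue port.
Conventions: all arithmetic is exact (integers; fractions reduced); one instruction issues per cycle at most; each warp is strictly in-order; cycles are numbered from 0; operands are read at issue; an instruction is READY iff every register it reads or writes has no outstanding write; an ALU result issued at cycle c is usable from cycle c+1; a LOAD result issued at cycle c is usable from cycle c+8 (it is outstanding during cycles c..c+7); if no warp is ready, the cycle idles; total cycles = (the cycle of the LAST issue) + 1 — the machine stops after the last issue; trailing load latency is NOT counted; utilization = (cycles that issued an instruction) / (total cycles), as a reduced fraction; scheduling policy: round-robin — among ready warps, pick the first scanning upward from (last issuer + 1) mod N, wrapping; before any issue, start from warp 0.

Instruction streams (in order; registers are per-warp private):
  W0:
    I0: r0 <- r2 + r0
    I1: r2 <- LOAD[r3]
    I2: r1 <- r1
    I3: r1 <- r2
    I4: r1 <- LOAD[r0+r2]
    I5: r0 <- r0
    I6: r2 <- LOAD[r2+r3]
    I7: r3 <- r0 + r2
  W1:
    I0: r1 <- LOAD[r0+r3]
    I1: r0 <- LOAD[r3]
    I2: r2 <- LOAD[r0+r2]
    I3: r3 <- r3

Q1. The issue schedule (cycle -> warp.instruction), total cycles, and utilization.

cycle 0: W0.I0
cycle 1: W1.I0
cycle 2: W0.I1
cycle 3: W1.I1
cycle 4: W0.I2
cycle 5: idle
cycle 6: idle
cycle 7: idle
cycle 8: idle
cycle 9: idle
cycle 10: W0.I3
cycle 11: W1.I2
cycle 12: W0.I4
cycle 13: W1.I3
cycle 14: W0.I5
cycle 15: W0.I6
cycle 16: idle
cycle 17: idle
cycle 18: idle
cycle 19: idle
cycle 20: idle
cycle 21: idle
cycle 22: idle
cycle 23: W0.I7

Answer: 24 cycles, utilization 1/2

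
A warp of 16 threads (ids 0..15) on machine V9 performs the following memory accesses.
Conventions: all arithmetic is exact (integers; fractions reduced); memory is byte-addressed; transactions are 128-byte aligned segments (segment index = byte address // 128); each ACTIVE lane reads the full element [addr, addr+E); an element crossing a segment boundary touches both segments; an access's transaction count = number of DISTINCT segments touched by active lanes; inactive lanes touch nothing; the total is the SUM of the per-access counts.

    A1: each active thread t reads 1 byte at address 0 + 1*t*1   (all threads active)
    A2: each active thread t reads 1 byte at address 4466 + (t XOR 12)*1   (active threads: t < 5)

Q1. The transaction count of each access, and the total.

A1: 1 transaction
A2: 2 transactions

Answer: 1,2; total 3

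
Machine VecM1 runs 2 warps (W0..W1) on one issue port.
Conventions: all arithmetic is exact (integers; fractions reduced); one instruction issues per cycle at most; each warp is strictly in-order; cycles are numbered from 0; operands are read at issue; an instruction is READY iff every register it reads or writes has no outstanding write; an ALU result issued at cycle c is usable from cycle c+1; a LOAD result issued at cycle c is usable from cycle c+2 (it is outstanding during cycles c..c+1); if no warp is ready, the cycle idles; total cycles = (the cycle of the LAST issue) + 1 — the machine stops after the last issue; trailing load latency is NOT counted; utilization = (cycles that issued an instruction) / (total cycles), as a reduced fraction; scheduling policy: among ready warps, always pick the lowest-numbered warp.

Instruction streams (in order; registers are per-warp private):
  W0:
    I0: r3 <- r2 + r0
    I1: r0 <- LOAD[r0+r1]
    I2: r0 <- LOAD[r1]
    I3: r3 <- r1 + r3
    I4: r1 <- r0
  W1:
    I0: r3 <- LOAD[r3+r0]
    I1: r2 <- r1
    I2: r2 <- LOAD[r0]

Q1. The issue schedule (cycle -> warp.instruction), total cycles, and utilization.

cycle 0: W0.I0
cycle 1: W0.I1
cycle 2: W1.I0
cycle 3: W0.I2
cycle 4: W0.I3
cycle 5: W0.I4
cycle 6: W1.I1
cycle 7: W1.I2

Answer: 8 cycles, utilization 1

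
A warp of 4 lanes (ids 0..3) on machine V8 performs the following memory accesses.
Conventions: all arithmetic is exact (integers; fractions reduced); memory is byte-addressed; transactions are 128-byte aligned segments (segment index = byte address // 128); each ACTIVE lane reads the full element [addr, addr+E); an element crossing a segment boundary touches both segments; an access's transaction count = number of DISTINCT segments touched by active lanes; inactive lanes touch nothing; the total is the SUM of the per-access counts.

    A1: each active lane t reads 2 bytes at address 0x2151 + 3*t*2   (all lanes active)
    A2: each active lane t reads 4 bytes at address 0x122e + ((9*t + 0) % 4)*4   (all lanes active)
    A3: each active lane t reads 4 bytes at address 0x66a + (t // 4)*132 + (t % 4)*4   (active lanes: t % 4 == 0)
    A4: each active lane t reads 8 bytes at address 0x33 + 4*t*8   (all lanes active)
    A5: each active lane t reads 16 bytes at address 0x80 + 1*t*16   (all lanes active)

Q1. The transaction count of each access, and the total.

A1: 1 transaction
A2: 1 transaction
A3: 1 transaction
A4: 2 transactions
A5: 1 transaction

Answer: 1,1,1,2,1; total 6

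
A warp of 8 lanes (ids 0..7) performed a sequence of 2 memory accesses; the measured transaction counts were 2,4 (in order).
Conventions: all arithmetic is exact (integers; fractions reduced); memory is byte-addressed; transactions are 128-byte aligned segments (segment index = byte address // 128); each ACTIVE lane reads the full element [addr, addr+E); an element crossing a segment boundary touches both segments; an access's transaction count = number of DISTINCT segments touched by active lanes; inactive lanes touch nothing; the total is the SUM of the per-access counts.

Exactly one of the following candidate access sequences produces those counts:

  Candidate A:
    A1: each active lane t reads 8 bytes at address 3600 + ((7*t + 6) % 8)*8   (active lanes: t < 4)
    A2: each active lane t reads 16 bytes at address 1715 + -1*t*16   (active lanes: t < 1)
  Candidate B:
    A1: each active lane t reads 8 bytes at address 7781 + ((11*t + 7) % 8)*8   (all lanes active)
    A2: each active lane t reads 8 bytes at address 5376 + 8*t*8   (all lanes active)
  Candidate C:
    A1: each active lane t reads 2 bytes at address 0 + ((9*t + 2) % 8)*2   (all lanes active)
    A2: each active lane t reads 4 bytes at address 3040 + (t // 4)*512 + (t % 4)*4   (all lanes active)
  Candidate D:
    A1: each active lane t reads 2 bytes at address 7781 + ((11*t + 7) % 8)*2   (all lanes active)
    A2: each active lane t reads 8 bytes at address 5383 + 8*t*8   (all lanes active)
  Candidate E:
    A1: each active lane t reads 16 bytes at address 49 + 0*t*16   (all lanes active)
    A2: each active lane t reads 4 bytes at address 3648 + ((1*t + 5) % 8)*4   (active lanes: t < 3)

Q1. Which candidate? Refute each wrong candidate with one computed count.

A: A1 gives 1 transaction, not 2
C: A1 gives 1 transaction, not 2
D: A1 gives 1 transaction, not 2
E: A1 gives 1 transaction, not 2
B: all counts match (2,4)

Answer: B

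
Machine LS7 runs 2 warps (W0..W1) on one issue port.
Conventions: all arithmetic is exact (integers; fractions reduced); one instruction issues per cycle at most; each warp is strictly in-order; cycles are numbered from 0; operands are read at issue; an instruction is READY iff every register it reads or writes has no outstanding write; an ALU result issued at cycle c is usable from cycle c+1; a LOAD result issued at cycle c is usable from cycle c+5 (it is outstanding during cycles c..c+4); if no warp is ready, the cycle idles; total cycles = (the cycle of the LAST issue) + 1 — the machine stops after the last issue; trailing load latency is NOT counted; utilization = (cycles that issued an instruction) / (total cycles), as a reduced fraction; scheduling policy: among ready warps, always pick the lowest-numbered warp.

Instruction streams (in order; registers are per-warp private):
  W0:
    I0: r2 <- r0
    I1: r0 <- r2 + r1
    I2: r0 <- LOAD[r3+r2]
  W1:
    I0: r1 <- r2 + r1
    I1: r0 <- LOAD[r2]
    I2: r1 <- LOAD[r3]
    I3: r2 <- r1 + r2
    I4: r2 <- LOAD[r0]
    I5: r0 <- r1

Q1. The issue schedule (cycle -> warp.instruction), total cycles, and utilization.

cycle 0: W0.I0
cycle 1: W0.I1
cycle 2: W0.I2
cycle 3: W1.I0
cycle 4: W1.I1
cycle 5: W1.I2
cycle 6: idle
cycle 7: idle
cycle 8: idle
cycle 9: idle
cycle 10: W1.I3
cycle 11: W1.I4
cycle 12: W1.I5

Answer: 13 cycles, utilization 9/13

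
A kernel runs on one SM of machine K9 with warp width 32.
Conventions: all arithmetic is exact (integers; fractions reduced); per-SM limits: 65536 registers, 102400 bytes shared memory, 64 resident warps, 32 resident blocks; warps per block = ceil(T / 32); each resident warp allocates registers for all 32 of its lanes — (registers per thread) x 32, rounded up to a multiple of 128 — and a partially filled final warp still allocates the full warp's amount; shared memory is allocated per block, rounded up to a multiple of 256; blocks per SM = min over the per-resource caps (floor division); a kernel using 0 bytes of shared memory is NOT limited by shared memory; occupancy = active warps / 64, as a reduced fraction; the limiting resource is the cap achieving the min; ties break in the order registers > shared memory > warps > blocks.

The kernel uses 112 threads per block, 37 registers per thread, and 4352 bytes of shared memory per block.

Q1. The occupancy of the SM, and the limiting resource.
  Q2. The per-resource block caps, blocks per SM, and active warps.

Answer: occupancy 3/4, limited by registers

registers: 12 blocks
shared memory: 23 blocks
warps: 16 blocks
blocks: 32 blocks

Answer: 12 blocks, 48 active warps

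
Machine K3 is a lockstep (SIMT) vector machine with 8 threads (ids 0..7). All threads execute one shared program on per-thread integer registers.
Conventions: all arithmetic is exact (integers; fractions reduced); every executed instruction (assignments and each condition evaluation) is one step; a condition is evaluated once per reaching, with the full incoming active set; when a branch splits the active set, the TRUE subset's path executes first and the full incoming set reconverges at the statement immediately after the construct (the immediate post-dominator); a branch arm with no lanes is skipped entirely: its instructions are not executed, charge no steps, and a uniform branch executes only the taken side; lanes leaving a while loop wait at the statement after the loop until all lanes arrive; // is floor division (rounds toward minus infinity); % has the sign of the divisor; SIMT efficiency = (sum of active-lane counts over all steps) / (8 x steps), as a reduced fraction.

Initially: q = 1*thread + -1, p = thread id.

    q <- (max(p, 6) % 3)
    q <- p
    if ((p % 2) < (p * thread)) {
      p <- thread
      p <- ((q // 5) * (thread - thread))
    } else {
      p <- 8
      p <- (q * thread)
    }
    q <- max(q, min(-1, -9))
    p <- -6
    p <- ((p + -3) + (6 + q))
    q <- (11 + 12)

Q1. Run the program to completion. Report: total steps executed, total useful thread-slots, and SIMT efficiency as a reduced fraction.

Answer: 11 steps, 72 useful, 9/11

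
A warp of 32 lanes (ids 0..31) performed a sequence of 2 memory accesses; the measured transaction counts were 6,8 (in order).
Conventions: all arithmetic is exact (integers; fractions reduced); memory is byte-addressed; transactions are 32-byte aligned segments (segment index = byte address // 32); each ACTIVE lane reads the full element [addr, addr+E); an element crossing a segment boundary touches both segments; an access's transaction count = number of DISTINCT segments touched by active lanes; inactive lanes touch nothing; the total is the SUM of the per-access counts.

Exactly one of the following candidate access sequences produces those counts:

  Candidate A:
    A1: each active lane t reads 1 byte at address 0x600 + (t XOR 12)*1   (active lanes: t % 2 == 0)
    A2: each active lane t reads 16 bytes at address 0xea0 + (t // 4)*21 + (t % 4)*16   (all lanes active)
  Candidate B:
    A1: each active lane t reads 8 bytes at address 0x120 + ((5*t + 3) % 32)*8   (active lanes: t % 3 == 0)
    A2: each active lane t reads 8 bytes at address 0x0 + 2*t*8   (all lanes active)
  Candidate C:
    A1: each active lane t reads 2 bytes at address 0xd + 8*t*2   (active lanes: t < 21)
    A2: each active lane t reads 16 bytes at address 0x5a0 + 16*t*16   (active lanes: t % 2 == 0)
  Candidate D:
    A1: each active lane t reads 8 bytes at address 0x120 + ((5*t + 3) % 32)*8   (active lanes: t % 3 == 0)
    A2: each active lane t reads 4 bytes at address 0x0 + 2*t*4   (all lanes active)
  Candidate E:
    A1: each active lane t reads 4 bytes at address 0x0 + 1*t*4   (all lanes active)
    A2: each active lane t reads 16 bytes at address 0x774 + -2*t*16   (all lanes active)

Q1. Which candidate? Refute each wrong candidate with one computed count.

A: A1 gives 1 transaction, not 6
B: A2 gives 16 transactions, not 8
C: A1 gives 11 transactions, not 6
E: A1 gives 4 transactions, not 6
D: all counts match (6,8)

Answer: D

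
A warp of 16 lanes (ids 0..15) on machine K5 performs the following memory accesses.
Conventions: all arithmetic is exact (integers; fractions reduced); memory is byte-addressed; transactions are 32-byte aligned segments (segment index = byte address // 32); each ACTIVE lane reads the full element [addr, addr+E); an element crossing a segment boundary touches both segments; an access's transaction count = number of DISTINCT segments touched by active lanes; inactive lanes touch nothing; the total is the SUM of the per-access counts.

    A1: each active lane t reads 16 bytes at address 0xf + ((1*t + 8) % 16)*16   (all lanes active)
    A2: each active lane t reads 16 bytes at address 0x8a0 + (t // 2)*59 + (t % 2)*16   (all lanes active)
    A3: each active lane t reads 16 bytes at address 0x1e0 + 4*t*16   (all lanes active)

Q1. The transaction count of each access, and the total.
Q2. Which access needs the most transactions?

A1: 9 transactions
A2: 14 transactions
A3: 16 transactions

Answer: 9,14,16; total 39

Answer: A3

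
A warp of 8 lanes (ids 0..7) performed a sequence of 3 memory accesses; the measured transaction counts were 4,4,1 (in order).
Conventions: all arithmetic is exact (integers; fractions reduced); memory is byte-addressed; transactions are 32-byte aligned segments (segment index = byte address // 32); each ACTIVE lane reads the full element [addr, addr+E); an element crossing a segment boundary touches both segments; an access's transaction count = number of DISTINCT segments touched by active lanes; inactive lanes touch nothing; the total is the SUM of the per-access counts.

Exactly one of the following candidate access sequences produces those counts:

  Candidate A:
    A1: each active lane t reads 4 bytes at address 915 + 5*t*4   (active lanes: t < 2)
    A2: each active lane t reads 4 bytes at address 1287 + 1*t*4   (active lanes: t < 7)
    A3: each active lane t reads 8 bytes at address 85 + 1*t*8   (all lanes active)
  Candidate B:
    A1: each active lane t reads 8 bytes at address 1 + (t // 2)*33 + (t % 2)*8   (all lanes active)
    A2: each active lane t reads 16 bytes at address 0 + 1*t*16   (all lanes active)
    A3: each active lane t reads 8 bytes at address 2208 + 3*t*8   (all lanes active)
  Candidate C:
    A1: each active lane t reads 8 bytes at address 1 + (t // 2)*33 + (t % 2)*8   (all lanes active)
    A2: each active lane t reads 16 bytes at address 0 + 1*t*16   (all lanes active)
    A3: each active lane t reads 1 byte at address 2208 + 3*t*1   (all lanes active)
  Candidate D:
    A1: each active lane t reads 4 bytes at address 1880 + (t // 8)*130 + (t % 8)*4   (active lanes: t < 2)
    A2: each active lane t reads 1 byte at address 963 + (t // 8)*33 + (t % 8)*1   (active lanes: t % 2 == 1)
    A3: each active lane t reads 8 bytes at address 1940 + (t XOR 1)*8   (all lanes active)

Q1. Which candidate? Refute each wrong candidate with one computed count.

A: A1 gives 2 transactions, not 4
B: A3 gives 6 transactions, not 1
D: A1 gives 1 transaction, not 4
C: all counts match (4,4,1)

Answer: C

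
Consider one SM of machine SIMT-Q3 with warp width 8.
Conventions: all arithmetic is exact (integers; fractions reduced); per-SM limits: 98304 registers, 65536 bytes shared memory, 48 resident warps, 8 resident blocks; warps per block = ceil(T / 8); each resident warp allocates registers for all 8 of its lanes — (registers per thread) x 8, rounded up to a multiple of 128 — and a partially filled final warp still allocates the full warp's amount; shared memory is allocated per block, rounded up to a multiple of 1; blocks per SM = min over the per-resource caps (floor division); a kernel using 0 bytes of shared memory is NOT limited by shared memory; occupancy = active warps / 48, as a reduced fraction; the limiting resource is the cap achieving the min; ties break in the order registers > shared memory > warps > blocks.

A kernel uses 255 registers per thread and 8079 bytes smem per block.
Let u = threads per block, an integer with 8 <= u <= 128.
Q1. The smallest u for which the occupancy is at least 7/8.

Answer: u = 41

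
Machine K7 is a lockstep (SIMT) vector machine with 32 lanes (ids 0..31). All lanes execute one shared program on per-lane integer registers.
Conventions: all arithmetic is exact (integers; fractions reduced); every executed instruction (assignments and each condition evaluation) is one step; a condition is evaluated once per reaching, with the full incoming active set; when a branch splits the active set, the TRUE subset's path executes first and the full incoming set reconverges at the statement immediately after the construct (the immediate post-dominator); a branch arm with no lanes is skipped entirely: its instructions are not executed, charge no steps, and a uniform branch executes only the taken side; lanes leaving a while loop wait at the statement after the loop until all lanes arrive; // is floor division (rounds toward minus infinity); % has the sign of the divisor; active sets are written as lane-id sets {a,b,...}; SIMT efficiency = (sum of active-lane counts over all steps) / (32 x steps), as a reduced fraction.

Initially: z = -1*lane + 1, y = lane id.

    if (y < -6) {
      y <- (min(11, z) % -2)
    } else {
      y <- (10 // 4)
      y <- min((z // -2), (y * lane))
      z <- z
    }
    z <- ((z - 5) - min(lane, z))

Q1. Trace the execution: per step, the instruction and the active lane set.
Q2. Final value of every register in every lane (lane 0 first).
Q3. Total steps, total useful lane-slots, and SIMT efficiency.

step 0: eval (y < -6)                {0,1,2,3,4,5,6,7,8,9,10,11,12,13,14,15,16,17,18,19,20,21,22,23,24,25,26,27,28,29,30,31}
step 1: y <- (10 // 4)               {0,1,2,3,4,5,6,7,8,9,10,11,12,13,14,15,16,17,18,19,20,21,22,23,24,25,26,27,28,29,30,31}
step 2: y <- min((z // -2), (y * lane)) {0,1,2,3,4,5,6,7,8,9,10,11,12,13,14,15,16,17,18,19,20,21,22,23,24,25,26,27,28,29,30,31}
step 3: z <- z                       {0,1,2,3,4,5,6,7,8,9,10,11,12,13,14,15,16,17,18,19,20,21,22,23,24,25,26,27,28,29,30,31}
step 4: z <- ((z - 5) - min(lane, z)) {0,1,2,3,4,5,6,7,8,9,10,11,12,13,14,15,16,17,18,19,20,21,22,23,24,25,26,27,28,29,30,31}

Answer: 5 steps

z: -4,-5,-5,-5,-5,-5,-5,-5,-5,-5,-5,-5,-5,-5,-5,-5,-5,-5,-5,-5,-5,-5,-5,-5,-5,-5,-5,-5,-5,-5,-5,-5
y: -1,0,0,1,1,2,2,3,3,4,4,5,5,6,6,7,7,8,8,9,9,10,10,11,11,12,12,13,13,14,14,15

steps = 5; useful = 160; efficiency = 160/160 = 1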